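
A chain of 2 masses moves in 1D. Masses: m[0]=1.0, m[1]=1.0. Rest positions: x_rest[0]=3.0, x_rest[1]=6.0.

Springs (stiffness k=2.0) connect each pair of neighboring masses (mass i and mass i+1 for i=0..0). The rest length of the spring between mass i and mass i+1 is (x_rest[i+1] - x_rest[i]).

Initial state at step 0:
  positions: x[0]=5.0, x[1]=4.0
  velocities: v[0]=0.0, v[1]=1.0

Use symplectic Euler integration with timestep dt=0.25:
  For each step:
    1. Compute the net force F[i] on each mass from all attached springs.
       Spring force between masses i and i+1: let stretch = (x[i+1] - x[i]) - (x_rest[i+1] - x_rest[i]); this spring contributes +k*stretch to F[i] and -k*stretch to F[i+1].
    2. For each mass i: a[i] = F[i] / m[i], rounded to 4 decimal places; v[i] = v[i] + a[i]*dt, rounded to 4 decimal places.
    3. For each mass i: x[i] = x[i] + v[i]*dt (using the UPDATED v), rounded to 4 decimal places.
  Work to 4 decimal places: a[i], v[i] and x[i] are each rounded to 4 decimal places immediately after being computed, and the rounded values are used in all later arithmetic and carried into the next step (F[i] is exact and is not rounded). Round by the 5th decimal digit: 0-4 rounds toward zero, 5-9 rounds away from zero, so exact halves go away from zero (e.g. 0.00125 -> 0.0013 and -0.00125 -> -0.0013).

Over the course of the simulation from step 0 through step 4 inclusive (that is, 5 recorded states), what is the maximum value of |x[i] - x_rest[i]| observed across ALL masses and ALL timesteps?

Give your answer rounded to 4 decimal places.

Answer: 2.0684

Derivation:
Step 0: x=[5.0000 4.0000] v=[0.0000 1.0000]
Step 1: x=[4.5000 4.7500] v=[-2.0000 3.0000]
Step 2: x=[3.6563 5.8438] v=[-3.3750 4.3750]
Step 3: x=[2.7110 7.0391] v=[-3.7813 4.7813]
Step 4: x=[1.9317 8.0684] v=[-3.1173 4.1173]
Max displacement = 2.0684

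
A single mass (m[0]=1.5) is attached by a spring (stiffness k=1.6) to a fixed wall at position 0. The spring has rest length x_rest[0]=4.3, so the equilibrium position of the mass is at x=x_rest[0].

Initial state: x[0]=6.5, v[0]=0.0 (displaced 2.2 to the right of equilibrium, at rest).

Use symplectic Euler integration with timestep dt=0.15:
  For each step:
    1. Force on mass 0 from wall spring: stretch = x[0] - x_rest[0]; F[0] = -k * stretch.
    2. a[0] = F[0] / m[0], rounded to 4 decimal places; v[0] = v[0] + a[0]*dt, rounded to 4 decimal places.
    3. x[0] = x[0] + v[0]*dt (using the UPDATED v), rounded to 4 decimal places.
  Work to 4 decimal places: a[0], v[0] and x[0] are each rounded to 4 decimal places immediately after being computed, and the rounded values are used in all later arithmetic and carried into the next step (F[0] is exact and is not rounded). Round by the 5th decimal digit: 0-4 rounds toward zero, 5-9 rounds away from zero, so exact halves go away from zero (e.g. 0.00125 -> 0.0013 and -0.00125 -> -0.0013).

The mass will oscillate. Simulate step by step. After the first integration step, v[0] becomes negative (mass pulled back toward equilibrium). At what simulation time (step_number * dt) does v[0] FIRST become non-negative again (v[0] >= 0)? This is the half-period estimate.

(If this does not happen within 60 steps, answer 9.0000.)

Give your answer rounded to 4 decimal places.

Answer: 3.1500

Derivation:
Step 0: x=[6.5000] v=[0.0000]
Step 1: x=[6.4472] v=[-0.3520]
Step 2: x=[6.3429] v=[-0.6955]
Step 3: x=[6.1895] v=[-1.0224]
Step 4: x=[5.9908] v=[-1.3247]
Step 5: x=[5.7515] v=[-1.5952]
Step 6: x=[5.4774] v=[-1.8274]
Step 7: x=[5.1750] v=[-2.0158]
Step 8: x=[4.8516] v=[-2.1558]
Step 9: x=[4.5150] v=[-2.2441]
Step 10: x=[4.1732] v=[-2.2785]
Step 11: x=[3.8345] v=[-2.2582]
Step 12: x=[3.5069] v=[-2.1837]
Step 13: x=[3.1984] v=[-2.0568]
Step 14: x=[2.9163] v=[-1.8806]
Step 15: x=[2.6674] v=[-1.6592]
Step 16: x=[2.4577] v=[-1.3980]
Step 17: x=[2.2922] v=[-1.1032]
Step 18: x=[2.1749] v=[-0.7819]
Step 19: x=[2.1086] v=[-0.4419]
Step 20: x=[2.0949] v=[-0.0913]
Step 21: x=[2.1341] v=[0.2615]
First v>=0 after going negative at step 21, time=3.1500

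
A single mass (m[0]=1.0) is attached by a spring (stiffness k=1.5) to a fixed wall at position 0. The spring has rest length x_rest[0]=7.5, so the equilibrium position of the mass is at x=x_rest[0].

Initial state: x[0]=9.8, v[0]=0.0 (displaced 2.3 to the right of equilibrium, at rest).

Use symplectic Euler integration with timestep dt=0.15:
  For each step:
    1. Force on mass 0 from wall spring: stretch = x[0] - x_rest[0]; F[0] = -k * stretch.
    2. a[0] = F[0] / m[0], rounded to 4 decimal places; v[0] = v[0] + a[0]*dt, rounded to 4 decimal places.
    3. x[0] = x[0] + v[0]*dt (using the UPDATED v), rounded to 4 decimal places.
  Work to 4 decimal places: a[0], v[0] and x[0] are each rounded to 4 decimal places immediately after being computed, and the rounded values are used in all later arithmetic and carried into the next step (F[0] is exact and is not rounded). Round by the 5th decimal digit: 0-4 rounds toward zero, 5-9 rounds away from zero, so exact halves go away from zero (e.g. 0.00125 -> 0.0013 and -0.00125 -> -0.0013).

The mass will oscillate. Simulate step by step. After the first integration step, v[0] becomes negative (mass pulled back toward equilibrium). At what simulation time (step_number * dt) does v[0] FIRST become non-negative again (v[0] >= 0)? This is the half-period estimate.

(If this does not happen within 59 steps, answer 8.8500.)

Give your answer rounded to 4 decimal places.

Answer: 2.7000

Derivation:
Step 0: x=[9.8000] v=[0.0000]
Step 1: x=[9.7224] v=[-0.5175]
Step 2: x=[9.5698] v=[-1.0175]
Step 3: x=[9.3473] v=[-1.4832]
Step 4: x=[9.0625] v=[-1.8989]
Step 5: x=[8.7249] v=[-2.2505]
Step 6: x=[8.3460] v=[-2.5261]
Step 7: x=[7.9385] v=[-2.7165]
Step 8: x=[7.5162] v=[-2.8152]
Step 9: x=[7.0934] v=[-2.8188]
Step 10: x=[6.6843] v=[-2.7273]
Step 11: x=[6.3027] v=[-2.5438]
Step 12: x=[5.9615] v=[-2.2744]
Step 13: x=[5.6723] v=[-1.9282]
Step 14: x=[5.4448] v=[-1.5170]
Step 15: x=[5.2866] v=[-1.0546]
Step 16: x=[5.2031] v=[-0.5566]
Step 17: x=[5.1971] v=[-0.0398]
Step 18: x=[5.2689] v=[0.4784]
First v>=0 after going negative at step 18, time=2.7000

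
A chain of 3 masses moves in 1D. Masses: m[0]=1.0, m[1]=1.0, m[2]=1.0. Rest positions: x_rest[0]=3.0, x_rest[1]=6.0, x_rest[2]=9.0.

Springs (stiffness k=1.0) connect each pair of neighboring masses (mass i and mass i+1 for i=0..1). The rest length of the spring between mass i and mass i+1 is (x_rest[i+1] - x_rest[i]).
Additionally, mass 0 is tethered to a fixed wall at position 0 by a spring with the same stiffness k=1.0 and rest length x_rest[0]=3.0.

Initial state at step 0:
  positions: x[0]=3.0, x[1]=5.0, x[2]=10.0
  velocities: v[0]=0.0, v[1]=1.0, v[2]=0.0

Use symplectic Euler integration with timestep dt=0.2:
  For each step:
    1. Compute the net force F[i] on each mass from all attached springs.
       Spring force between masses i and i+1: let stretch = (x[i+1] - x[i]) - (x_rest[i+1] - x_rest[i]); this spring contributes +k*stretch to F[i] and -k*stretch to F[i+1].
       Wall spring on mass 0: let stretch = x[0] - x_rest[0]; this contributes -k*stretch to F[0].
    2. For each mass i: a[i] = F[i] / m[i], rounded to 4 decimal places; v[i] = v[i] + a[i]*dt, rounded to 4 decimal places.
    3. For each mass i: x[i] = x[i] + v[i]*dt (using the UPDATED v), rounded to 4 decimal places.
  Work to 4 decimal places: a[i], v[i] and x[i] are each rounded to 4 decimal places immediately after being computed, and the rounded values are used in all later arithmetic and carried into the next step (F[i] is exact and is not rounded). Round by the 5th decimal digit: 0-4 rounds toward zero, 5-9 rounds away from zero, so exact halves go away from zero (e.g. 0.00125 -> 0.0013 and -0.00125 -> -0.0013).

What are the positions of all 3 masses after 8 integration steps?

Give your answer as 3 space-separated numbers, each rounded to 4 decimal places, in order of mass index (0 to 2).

Answer: 3.1592 7.6853 8.9006

Derivation:
Step 0: x=[3.0000 5.0000 10.0000] v=[0.0000 1.0000 0.0000]
Step 1: x=[2.9600 5.3200 9.9200] v=[-0.2000 1.6000 -0.4000]
Step 2: x=[2.8960 5.7296 9.7760] v=[-0.3200 2.0480 -0.7200]
Step 3: x=[2.8295 6.1877 9.5901] v=[-0.3325 2.2906 -0.9293]
Step 4: x=[2.7841 6.6476 9.3881] v=[-0.2268 2.2994 -1.0098]
Step 5: x=[2.7819 7.0626 9.1965] v=[-0.0109 2.0748 -0.9579]
Step 6: x=[2.8397 7.3917 9.0396] v=[0.2889 1.6454 -0.7847]
Step 7: x=[2.9660 7.6046 8.9367] v=[0.6314 1.0646 -0.5143]
Step 8: x=[3.1592 7.6853 8.9006] v=[0.9659 0.4033 -0.1807]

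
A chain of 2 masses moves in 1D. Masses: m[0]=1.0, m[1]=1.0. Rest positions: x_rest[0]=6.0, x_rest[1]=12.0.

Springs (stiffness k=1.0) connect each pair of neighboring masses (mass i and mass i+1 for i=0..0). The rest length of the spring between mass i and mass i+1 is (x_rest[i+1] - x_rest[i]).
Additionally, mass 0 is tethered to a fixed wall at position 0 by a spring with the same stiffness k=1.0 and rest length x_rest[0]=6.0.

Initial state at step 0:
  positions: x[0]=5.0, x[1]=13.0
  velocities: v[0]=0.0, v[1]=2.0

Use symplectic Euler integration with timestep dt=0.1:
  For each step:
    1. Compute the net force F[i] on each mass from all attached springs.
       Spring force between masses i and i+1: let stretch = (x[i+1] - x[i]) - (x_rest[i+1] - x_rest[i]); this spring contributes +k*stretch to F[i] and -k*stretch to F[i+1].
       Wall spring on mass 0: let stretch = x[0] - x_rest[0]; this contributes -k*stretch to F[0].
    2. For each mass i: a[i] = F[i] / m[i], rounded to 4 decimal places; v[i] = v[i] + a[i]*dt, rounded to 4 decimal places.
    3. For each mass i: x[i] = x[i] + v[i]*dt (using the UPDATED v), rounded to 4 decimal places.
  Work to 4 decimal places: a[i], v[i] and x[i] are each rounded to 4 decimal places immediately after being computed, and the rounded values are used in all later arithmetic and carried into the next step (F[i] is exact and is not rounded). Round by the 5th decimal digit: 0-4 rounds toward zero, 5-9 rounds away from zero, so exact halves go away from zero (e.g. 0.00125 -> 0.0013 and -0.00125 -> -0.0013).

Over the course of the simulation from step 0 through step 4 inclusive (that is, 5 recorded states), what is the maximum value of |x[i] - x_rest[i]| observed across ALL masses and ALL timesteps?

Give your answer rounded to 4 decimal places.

Step 0: x=[5.0000 13.0000] v=[0.0000 2.0000]
Step 1: x=[5.0300 13.1800] v=[0.3000 1.8000]
Step 2: x=[5.0912 13.3385] v=[0.6120 1.5850]
Step 3: x=[5.1840 13.4745] v=[0.9276 1.3603]
Step 4: x=[5.3078 13.5876] v=[1.2383 1.1313]
Max displacement = 1.5876

Answer: 1.5876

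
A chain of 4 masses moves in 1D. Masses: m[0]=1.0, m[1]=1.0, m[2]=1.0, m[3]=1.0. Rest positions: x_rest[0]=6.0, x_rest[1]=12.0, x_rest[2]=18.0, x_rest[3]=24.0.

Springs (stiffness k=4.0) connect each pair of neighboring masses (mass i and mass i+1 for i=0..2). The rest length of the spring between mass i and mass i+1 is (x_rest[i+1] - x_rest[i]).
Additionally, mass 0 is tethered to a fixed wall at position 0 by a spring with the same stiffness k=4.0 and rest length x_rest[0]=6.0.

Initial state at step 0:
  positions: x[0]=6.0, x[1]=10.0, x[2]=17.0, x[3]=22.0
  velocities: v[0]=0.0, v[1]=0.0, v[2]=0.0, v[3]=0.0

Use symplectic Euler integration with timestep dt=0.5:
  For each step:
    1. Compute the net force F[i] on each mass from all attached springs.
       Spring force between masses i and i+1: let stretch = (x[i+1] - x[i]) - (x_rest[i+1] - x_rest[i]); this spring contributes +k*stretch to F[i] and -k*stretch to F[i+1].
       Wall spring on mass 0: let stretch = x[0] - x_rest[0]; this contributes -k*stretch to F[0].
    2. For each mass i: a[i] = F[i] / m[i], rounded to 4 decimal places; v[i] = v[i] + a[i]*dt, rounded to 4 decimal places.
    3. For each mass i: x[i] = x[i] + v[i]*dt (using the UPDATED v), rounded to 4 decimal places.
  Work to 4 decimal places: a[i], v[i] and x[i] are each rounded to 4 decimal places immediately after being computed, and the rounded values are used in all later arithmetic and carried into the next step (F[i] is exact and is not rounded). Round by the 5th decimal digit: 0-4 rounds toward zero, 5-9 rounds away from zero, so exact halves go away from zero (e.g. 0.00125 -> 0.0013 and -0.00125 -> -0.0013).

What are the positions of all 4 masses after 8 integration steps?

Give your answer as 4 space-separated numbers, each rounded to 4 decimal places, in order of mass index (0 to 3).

Step 0: x=[6.0000 10.0000 17.0000 22.0000] v=[0.0000 0.0000 0.0000 0.0000]
Step 1: x=[4.0000 13.0000 15.0000 23.0000] v=[-4.0000 6.0000 -4.0000 2.0000]
Step 2: x=[7.0000 9.0000 19.0000 22.0000] v=[6.0000 -8.0000 8.0000 -2.0000]
Step 3: x=[5.0000 13.0000 16.0000 24.0000] v=[-4.0000 8.0000 -6.0000 4.0000]
Step 4: x=[6.0000 12.0000 18.0000 24.0000] v=[2.0000 -2.0000 4.0000 0.0000]
Step 5: x=[7.0000 11.0000 20.0000 24.0000] v=[2.0000 -2.0000 4.0000 0.0000]
Step 6: x=[5.0000 15.0000 17.0000 26.0000] v=[-4.0000 8.0000 -6.0000 4.0000]
Step 7: x=[8.0000 11.0000 21.0000 25.0000] v=[6.0000 -8.0000 8.0000 -2.0000]
Step 8: x=[6.0000 14.0000 19.0000 26.0000] v=[-4.0000 6.0000 -4.0000 2.0000]

Answer: 6.0000 14.0000 19.0000 26.0000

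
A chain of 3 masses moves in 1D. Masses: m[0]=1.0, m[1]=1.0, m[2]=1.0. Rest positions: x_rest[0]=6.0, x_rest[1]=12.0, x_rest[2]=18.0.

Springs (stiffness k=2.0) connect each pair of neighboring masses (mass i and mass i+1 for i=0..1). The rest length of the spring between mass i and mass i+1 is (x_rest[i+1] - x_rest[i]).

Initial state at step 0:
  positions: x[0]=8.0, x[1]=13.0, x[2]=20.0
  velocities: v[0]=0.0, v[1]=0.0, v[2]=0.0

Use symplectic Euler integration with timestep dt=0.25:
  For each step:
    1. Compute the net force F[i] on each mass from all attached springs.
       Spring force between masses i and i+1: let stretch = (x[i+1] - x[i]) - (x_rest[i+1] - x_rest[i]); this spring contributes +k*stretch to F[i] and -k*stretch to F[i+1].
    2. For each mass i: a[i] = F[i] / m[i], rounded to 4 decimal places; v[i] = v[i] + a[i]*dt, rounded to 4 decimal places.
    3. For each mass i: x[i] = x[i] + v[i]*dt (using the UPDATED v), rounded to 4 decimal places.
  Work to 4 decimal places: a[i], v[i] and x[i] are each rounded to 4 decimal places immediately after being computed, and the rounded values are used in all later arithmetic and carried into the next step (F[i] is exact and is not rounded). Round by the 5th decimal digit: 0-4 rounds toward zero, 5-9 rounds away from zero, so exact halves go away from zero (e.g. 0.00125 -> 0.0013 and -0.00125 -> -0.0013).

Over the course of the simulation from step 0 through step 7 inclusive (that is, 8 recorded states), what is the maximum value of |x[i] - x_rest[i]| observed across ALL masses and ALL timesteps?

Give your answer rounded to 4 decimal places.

Answer: 2.3394

Derivation:
Step 0: x=[8.0000 13.0000 20.0000] v=[0.0000 0.0000 0.0000]
Step 1: x=[7.8750 13.2500 19.8750] v=[-0.5000 1.0000 -0.5000]
Step 2: x=[7.6719 13.6563 19.6719] v=[-0.8125 1.6250 -0.8125]
Step 3: x=[7.4668 14.0665 19.4668] v=[-0.8203 1.6406 -0.8203]
Step 4: x=[7.3367 14.3267 19.3367] v=[-0.5205 1.0409 -0.5205]
Step 5: x=[7.3303 14.3394 19.3303] v=[-0.0255 0.0509 -0.0255]
Step 6: x=[7.4501 14.0999 19.4501] v=[0.4791 -0.9582 0.4791]
Step 7: x=[7.6511 13.6979 19.6511] v=[0.8040 -1.6080 0.8040]
Max displacement = 2.3394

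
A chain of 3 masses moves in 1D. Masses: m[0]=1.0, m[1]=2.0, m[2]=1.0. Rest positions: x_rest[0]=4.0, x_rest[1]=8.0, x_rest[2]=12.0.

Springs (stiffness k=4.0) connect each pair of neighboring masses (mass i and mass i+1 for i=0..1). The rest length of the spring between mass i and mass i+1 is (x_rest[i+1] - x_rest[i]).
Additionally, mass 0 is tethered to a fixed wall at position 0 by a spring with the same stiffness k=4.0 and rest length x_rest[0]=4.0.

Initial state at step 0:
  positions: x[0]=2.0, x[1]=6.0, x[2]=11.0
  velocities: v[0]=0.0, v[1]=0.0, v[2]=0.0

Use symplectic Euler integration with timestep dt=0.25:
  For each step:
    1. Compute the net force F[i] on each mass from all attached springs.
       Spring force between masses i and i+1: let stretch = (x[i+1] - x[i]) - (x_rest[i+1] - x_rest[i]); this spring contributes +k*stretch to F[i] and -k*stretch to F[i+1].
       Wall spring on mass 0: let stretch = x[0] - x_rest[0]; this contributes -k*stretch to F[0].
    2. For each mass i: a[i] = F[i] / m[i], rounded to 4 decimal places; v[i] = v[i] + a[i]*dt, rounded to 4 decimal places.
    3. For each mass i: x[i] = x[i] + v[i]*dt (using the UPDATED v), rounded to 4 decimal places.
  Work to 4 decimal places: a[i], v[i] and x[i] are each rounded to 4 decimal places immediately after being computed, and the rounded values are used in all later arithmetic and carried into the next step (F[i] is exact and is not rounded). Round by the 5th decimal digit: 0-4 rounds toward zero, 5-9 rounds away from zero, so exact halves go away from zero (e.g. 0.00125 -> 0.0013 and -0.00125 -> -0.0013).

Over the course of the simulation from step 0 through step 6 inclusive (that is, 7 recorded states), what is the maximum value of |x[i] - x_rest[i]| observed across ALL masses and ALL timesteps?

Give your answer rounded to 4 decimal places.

Step 0: x=[2.0000 6.0000 11.0000] v=[0.0000 0.0000 0.0000]
Step 1: x=[2.5000 6.1250 10.7500] v=[2.0000 0.5000 -1.0000]
Step 2: x=[3.2813 6.3750 10.3438] v=[3.1250 1.0000 -1.6250]
Step 3: x=[4.0157 6.7344 9.9454] v=[2.9374 1.4376 -1.5938]
Step 4: x=[4.4258 7.1554 9.7442] v=[1.6404 1.6838 -0.8048]
Step 5: x=[4.4119 7.5588 9.8958] v=[-0.0558 1.6134 0.6064]
Step 6: x=[4.0817 7.8609 10.4632] v=[-1.3208 1.2085 2.2694]
Max displacement = 2.2558

Answer: 2.2558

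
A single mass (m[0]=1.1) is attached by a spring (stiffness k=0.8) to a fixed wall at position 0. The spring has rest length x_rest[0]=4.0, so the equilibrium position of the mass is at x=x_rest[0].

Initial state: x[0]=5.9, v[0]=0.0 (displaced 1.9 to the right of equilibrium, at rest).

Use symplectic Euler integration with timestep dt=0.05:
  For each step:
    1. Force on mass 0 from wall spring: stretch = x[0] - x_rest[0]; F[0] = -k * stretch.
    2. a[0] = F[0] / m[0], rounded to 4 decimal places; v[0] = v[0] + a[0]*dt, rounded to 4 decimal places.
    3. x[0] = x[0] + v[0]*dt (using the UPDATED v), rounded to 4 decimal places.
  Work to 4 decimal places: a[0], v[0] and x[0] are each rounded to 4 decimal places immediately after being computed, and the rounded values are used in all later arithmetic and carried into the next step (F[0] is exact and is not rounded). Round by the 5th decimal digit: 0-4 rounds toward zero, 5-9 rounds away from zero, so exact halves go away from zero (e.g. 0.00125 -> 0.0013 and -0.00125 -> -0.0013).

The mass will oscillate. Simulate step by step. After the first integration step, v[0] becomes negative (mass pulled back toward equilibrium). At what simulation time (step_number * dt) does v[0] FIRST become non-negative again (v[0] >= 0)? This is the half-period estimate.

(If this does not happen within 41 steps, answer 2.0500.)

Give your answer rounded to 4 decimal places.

Answer: 2.0500

Derivation:
Step 0: x=[5.9000] v=[0.0000]
Step 1: x=[5.8965] v=[-0.0691]
Step 2: x=[5.8896] v=[-0.1381]
Step 3: x=[5.8793] v=[-0.2068]
Step 4: x=[5.8655] v=[-0.2751]
Step 5: x=[5.8484] v=[-0.3429]
Step 6: x=[5.8279] v=[-0.4101]
Step 7: x=[5.8041] v=[-0.4766]
Step 8: x=[5.7770] v=[-0.5422]
Step 9: x=[5.7467] v=[-0.6068]
Step 10: x=[5.7132] v=[-0.6703]
Step 11: x=[5.6766] v=[-0.7326]
Step 12: x=[5.6369] v=[-0.7936]
Step 13: x=[5.5942] v=[-0.8531]
Step 14: x=[5.5486] v=[-0.9111]
Step 15: x=[5.5002] v=[-0.9674]
Step 16: x=[5.4491] v=[-1.0220]
Step 17: x=[5.3954] v=[-1.0747]
Step 18: x=[5.3391] v=[-1.1254]
Step 19: x=[5.2804] v=[-1.1741]
Step 20: x=[5.2194] v=[-1.2207]
Step 21: x=[5.1562] v=[-1.2650]
Step 22: x=[5.0909] v=[-1.3070]
Step 23: x=[5.0236] v=[-1.3467]
Step 24: x=[4.9544] v=[-1.3839]
Step 25: x=[4.8835] v=[-1.4186]
Step 26: x=[4.8110] v=[-1.4507]
Step 27: x=[4.7370] v=[-1.4802]
Step 28: x=[4.6617] v=[-1.5070]
Step 29: x=[4.5851] v=[-1.5311]
Step 30: x=[4.5075] v=[-1.5524]
Step 31: x=[4.4290] v=[-1.5709]
Step 32: x=[4.3497] v=[-1.5865]
Step 33: x=[4.2697] v=[-1.5992]
Step 34: x=[4.1893] v=[-1.6090]
Step 35: x=[4.1085] v=[-1.6159]
Step 36: x=[4.0275] v=[-1.6198]
Step 37: x=[3.9465] v=[-1.6208]
Step 38: x=[3.8656] v=[-1.6189]
Step 39: x=[3.7849] v=[-1.6140]
Step 40: x=[3.7046] v=[-1.6062]
Step 41: x=[3.6248] v=[-1.5955]
v[0] did not become non-negative within 41 steps; using fallback time=2.0500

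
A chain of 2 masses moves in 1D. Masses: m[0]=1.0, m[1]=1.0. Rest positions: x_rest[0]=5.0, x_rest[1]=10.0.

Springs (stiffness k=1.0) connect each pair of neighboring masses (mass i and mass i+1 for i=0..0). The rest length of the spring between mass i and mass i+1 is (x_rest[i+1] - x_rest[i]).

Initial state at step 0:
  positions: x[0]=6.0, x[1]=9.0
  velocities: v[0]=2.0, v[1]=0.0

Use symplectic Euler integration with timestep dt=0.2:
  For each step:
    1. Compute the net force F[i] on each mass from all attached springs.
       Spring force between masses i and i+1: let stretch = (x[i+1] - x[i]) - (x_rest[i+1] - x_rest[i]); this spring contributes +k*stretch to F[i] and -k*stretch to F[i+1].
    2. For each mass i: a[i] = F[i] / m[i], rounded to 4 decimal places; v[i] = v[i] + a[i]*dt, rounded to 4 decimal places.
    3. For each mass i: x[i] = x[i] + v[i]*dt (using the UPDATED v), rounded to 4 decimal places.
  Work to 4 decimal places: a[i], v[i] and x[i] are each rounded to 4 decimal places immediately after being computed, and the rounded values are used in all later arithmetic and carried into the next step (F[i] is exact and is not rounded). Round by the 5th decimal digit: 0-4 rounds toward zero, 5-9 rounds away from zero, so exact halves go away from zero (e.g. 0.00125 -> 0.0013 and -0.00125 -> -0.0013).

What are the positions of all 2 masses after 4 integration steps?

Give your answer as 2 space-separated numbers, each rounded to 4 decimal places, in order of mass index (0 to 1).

Answer: 6.7401 9.8599

Derivation:
Step 0: x=[6.0000 9.0000] v=[2.0000 0.0000]
Step 1: x=[6.3200 9.0800] v=[1.6000 0.4000]
Step 2: x=[6.5504 9.2496] v=[1.1520 0.8480]
Step 3: x=[6.6888 9.5112] v=[0.6918 1.3082]
Step 4: x=[6.7401 9.8599] v=[0.2563 1.7437]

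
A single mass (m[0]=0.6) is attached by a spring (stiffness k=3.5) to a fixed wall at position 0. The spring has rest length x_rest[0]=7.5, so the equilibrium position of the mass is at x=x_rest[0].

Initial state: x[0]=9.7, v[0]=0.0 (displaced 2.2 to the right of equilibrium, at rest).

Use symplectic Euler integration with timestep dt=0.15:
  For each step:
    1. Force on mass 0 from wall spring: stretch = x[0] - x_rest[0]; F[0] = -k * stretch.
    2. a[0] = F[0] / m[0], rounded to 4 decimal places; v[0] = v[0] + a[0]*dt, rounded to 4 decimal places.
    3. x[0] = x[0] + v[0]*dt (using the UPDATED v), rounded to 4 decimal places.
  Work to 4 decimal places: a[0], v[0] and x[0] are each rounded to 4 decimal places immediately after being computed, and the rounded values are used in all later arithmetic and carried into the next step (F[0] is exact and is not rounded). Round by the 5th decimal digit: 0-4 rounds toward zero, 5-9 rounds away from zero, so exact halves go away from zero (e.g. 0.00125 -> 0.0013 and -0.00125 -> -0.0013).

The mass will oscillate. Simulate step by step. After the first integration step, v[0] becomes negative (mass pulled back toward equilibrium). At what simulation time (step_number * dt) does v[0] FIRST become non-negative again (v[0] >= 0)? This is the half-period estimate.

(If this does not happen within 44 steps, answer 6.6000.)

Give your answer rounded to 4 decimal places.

Step 0: x=[9.7000] v=[0.0000]
Step 1: x=[9.4113] v=[-1.9250]
Step 2: x=[8.8717] v=[-3.5974]
Step 3: x=[8.1521] v=[-4.7976]
Step 4: x=[7.3469] v=[-5.3682]
Step 5: x=[6.5618] v=[-5.2342]
Step 6: x=[5.8998] v=[-4.4133]
Step 7: x=[5.4478] v=[-3.0131]
Step 8: x=[5.2652] v=[-1.2174]
Step 9: x=[5.3759] v=[0.7380]
First v>=0 after going negative at step 9, time=1.3500

Answer: 1.3500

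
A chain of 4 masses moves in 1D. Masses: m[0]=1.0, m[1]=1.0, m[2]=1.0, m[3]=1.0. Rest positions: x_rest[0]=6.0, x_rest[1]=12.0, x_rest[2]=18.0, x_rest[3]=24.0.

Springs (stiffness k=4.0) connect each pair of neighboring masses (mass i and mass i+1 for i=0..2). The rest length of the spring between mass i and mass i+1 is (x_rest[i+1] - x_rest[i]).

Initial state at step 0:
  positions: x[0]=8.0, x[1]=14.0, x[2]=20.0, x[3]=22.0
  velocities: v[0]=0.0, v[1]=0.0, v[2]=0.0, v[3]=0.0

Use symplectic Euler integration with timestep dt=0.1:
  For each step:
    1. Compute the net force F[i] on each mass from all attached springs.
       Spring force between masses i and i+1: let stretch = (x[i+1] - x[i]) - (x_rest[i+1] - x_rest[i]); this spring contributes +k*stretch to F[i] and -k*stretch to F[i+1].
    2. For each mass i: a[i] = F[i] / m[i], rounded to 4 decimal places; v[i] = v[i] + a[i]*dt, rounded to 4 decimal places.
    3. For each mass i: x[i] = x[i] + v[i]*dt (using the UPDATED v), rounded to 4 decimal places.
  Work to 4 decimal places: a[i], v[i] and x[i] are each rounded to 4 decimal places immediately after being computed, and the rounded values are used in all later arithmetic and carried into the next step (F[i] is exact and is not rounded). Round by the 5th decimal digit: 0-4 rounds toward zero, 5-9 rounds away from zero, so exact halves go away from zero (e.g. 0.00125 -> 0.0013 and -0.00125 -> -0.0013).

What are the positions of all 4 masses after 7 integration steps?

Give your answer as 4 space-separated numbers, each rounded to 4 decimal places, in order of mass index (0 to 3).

Step 0: x=[8.0000 14.0000 20.0000 22.0000] v=[0.0000 0.0000 0.0000 0.0000]
Step 1: x=[8.0000 14.0000 19.8400 22.1600] v=[0.0000 0.0000 -1.6000 1.6000]
Step 2: x=[8.0000 13.9936 19.5392 22.4672] v=[0.0000 -0.0640 -3.0080 3.0720]
Step 3: x=[7.9997 13.9693 19.1337 22.8973] v=[-0.0026 -0.2432 -4.0550 4.3008]
Step 4: x=[7.9982 13.9128 18.6722 23.4168] v=[-0.0148 -0.5653 -4.6153 5.1954]
Step 5: x=[7.9933 13.8101 18.2101 23.9866] v=[-0.0490 -1.0274 -4.6212 5.6976]
Step 6: x=[7.9811 13.6507 17.8030 24.5653] v=[-0.1223 -1.5941 -4.0706 5.7870]
Step 7: x=[7.9557 13.4306 17.5003 25.1135] v=[-0.2545 -2.2010 -3.0266 5.4821]

Answer: 7.9557 13.4306 17.5003 25.1135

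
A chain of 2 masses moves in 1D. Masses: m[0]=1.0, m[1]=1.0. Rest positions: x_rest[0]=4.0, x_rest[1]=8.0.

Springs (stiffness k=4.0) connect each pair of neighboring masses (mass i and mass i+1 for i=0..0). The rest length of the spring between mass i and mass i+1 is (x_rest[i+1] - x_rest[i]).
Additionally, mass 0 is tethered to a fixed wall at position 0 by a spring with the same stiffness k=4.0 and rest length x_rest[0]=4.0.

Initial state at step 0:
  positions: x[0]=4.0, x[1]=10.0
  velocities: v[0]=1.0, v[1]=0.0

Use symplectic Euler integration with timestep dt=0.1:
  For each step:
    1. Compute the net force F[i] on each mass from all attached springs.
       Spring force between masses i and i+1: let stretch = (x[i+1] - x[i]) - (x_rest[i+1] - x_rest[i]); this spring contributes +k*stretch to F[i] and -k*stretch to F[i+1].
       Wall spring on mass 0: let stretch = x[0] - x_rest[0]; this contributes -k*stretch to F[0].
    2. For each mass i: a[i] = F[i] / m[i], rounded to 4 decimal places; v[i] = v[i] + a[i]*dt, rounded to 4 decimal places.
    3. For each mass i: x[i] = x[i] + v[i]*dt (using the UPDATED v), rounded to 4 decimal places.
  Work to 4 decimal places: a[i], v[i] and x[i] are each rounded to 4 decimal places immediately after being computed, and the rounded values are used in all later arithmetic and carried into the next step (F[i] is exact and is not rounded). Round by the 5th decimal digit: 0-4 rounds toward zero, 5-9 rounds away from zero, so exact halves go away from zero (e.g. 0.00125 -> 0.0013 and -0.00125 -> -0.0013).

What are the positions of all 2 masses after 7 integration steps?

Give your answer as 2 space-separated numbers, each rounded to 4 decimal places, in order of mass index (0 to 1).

Answer: 5.5717 8.6119

Derivation:
Step 0: x=[4.0000 10.0000] v=[1.0000 0.0000]
Step 1: x=[4.1800 9.9200] v=[1.8000 -0.8000]
Step 2: x=[4.4224 9.7704] v=[2.4240 -1.4960]
Step 3: x=[4.7018 9.5669] v=[2.7942 -2.0352]
Step 4: x=[4.9878 9.3288] v=[2.8595 -2.3812]
Step 5: x=[5.2479 9.0770] v=[2.6008 -2.5176]
Step 6: x=[5.4512 8.8321] v=[2.0333 -2.4492]
Step 7: x=[5.5717 8.6119] v=[1.2052 -2.2016]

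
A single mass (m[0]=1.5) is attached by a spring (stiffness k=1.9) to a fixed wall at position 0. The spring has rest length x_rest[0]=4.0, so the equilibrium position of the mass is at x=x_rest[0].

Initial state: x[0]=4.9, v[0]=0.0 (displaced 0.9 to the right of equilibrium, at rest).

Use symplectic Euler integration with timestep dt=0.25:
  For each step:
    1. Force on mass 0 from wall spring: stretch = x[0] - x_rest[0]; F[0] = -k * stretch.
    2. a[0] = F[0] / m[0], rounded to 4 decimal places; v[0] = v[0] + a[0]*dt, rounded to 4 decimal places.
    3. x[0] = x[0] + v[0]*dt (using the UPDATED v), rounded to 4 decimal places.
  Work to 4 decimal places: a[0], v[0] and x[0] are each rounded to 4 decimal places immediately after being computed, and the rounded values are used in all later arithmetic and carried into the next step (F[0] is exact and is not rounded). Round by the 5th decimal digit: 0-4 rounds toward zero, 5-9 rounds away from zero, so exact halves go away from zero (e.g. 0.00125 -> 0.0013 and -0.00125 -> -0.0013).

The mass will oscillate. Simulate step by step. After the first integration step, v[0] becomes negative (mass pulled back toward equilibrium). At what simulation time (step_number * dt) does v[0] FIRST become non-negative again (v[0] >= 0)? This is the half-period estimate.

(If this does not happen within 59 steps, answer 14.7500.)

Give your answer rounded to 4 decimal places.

Answer: 3.0000

Derivation:
Step 0: x=[4.9000] v=[0.0000]
Step 1: x=[4.8288] v=[-0.2850]
Step 2: x=[4.6919] v=[-0.5475]
Step 3: x=[4.5003] v=[-0.7666]
Step 4: x=[4.2691] v=[-0.9250]
Step 5: x=[4.0166] v=[-1.0102]
Step 6: x=[3.7627] v=[-1.0155]
Step 7: x=[3.5276] v=[-0.9404]
Step 8: x=[3.3299] v=[-0.7908]
Step 9: x=[3.1853] v=[-0.5786]
Step 10: x=[3.1052] v=[-0.3206]
Step 11: x=[3.0959] v=[-0.0373]
Step 12: x=[3.1582] v=[0.2490]
First v>=0 after going negative at step 12, time=3.0000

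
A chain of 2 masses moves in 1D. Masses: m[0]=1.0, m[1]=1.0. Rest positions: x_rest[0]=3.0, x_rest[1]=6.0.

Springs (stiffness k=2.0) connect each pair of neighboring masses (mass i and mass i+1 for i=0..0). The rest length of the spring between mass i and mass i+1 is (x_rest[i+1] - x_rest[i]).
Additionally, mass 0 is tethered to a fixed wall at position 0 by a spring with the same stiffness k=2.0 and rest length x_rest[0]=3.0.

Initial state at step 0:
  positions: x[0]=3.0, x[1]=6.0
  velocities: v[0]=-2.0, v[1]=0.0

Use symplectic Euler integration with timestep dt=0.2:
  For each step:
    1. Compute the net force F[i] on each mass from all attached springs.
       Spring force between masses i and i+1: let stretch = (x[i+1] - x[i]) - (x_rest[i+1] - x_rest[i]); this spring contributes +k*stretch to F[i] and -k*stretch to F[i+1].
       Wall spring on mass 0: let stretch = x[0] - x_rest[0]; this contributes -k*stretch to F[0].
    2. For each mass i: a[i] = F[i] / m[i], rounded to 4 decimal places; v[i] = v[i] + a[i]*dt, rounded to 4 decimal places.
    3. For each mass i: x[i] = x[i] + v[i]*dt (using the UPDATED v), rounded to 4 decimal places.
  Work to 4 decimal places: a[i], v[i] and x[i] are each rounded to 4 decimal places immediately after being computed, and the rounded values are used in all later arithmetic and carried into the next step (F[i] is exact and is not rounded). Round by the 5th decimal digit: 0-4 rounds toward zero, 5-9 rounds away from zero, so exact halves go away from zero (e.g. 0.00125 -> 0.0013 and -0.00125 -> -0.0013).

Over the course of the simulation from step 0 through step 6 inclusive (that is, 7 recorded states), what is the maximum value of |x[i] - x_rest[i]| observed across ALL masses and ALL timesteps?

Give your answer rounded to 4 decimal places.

Step 0: x=[3.0000 6.0000] v=[-2.0000 0.0000]
Step 1: x=[2.6000 6.0000] v=[-2.0000 0.0000]
Step 2: x=[2.2640 5.9680] v=[-1.6800 -0.1600]
Step 3: x=[2.0432 5.8797] v=[-1.1040 -0.4416]
Step 4: x=[1.9659 5.7245] v=[-0.3867 -0.7762]
Step 5: x=[2.0320 5.5086] v=[0.3304 -1.0796]
Step 6: x=[2.2136 5.2546] v=[0.9082 -1.2702]
Max displacement = 1.0341

Answer: 1.0341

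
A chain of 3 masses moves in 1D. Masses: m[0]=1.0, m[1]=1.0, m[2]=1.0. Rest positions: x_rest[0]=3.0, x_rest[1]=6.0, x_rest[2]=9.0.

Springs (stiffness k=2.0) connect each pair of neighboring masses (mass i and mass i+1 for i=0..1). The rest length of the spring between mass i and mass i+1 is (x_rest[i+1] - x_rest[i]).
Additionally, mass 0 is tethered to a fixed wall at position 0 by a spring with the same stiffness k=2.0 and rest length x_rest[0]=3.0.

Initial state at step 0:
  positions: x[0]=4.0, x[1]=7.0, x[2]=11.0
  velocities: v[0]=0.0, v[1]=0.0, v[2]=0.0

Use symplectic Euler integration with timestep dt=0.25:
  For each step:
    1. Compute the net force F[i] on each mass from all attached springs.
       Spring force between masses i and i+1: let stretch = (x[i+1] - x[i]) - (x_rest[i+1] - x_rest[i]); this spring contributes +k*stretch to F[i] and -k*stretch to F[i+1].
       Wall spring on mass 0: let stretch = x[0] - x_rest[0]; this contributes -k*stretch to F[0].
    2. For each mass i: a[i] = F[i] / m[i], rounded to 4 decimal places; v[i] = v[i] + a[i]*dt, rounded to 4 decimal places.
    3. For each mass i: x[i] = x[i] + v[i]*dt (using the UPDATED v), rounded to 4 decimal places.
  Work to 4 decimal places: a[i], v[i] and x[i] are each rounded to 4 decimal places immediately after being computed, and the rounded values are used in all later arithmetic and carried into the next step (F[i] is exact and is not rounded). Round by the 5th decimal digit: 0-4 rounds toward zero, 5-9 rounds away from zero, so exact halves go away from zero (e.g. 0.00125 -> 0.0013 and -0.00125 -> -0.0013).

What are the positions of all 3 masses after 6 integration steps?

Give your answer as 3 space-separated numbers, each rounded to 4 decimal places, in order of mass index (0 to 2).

Answer: 3.3433 6.9655 9.7671

Derivation:
Step 0: x=[4.0000 7.0000 11.0000] v=[0.0000 0.0000 0.0000]
Step 1: x=[3.8750 7.1250 10.8750] v=[-0.5000 0.5000 -0.5000]
Step 2: x=[3.6719 7.3125 10.6563] v=[-0.8125 0.7500 -0.8750]
Step 3: x=[3.4649 7.4629 10.3946] v=[-0.8282 0.6016 -1.0469]
Step 4: x=[3.3245 7.4800 10.1414] v=[-0.5617 0.0685 -1.0128]
Step 5: x=[3.2880 7.3104 9.9305] v=[-0.1462 -0.6786 -0.8435]
Step 6: x=[3.3433 6.9655 9.7671] v=[0.2210 -1.3798 -0.6536]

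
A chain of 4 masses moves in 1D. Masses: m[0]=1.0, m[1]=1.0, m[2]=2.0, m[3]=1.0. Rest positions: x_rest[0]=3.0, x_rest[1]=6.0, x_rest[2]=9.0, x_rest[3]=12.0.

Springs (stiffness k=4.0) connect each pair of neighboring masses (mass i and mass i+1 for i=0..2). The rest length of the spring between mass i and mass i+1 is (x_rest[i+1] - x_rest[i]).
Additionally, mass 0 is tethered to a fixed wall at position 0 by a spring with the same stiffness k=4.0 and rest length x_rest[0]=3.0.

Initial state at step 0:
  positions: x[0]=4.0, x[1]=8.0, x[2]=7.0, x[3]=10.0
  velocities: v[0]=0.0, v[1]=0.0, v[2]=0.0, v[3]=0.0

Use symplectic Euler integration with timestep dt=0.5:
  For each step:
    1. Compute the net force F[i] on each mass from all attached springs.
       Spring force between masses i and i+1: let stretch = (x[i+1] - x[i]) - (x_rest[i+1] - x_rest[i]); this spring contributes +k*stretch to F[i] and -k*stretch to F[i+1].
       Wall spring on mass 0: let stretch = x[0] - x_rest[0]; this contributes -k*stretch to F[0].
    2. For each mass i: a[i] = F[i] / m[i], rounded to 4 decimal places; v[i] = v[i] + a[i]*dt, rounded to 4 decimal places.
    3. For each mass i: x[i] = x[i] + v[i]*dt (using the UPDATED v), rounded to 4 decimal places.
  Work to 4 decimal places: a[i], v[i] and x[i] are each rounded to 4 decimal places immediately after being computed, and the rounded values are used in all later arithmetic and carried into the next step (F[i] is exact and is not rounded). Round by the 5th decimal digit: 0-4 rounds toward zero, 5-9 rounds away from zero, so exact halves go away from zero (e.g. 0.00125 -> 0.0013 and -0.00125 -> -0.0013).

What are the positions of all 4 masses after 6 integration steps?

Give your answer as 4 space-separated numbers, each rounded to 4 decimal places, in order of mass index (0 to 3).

Step 0: x=[4.0000 8.0000 7.0000 10.0000] v=[0.0000 0.0000 0.0000 0.0000]
Step 1: x=[4.0000 3.0000 9.0000 10.0000] v=[0.0000 -10.0000 4.0000 0.0000]
Step 2: x=[-1.0000 5.0000 8.5000 12.0000] v=[-10.0000 4.0000 -1.0000 4.0000]
Step 3: x=[1.0000 4.5000 8.0000 13.5000] v=[4.0000 -1.0000 -1.0000 3.0000]
Step 4: x=[5.5000 4.0000 8.5000 12.5000] v=[9.0000 -1.0000 1.0000 -2.0000]
Step 5: x=[3.0000 9.5000 8.7500 10.5000] v=[-5.0000 11.0000 0.5000 -4.0000]
Step 6: x=[4.0000 7.7500 10.2500 9.7500] v=[2.0000 -3.5000 3.0000 -1.5000]

Answer: 4.0000 7.7500 10.2500 9.7500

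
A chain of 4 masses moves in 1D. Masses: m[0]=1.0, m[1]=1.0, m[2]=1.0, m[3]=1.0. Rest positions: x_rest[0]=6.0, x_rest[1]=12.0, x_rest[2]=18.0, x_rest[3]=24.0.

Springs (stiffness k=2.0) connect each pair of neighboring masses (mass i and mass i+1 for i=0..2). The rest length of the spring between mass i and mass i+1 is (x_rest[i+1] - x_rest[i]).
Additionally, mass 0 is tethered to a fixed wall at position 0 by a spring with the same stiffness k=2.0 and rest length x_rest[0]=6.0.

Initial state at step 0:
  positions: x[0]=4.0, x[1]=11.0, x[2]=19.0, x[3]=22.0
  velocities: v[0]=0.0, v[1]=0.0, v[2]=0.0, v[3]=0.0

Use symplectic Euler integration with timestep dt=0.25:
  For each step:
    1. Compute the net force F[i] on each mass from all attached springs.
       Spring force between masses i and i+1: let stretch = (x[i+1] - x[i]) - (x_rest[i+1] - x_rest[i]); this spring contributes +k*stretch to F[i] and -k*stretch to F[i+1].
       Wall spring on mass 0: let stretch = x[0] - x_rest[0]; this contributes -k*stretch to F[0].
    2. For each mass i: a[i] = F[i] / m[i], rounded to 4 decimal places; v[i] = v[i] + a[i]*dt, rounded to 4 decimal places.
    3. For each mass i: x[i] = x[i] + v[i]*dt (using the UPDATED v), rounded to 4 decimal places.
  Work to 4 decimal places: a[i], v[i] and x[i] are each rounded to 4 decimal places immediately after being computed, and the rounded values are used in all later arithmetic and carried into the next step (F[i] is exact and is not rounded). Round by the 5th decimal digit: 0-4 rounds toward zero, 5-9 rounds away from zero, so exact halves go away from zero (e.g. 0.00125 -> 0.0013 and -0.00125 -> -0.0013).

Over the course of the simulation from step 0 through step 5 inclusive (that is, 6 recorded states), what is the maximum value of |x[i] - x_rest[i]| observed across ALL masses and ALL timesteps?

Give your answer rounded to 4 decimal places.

Answer: 2.6560

Derivation:
Step 0: x=[4.0000 11.0000 19.0000 22.0000] v=[0.0000 0.0000 0.0000 0.0000]
Step 1: x=[4.3750 11.1250 18.3750 22.3750] v=[1.5000 0.5000 -2.5000 1.5000]
Step 2: x=[5.0469 11.3125 17.3438 23.0000] v=[2.6875 0.7500 -4.1250 2.5000]
Step 3: x=[5.8711 11.4707 16.2657 23.6680] v=[3.2969 0.6329 -4.3126 2.6719]
Step 4: x=[6.6614 11.5284 15.5135 24.1607] v=[3.1612 0.2306 -3.0090 1.9708]
Step 5: x=[7.2274 11.4758 15.3440 24.3225] v=[2.2640 -0.2104 -0.6780 0.6472]
Max displacement = 2.6560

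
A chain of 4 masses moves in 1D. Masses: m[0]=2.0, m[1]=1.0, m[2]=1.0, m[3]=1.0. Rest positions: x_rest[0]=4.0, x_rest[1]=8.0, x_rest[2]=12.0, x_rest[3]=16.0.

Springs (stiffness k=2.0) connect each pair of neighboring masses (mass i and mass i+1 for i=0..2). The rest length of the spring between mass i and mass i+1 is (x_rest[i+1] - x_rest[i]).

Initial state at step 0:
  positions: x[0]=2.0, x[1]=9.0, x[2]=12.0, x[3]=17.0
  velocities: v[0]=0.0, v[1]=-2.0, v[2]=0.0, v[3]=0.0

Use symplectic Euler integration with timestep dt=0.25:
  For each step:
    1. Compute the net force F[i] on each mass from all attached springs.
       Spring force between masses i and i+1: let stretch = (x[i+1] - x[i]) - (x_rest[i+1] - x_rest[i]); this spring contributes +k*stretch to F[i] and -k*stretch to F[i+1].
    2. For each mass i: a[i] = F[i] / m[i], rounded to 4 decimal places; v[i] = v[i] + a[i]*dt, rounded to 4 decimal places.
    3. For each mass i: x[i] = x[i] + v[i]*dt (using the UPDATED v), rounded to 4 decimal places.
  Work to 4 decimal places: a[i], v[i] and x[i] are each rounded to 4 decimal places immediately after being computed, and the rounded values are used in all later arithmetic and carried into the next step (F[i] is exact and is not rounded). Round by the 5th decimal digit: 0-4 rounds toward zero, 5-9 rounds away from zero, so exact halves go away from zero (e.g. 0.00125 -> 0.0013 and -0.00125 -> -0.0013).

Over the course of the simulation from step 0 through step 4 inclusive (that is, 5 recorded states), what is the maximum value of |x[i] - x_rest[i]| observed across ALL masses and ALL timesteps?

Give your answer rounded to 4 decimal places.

Answer: 2.7451

Derivation:
Step 0: x=[2.0000 9.0000 12.0000 17.0000] v=[0.0000 -2.0000 0.0000 0.0000]
Step 1: x=[2.1875 8.0000 12.2500 16.8750] v=[0.7500 -4.0000 1.0000 -0.5000]
Step 2: x=[2.4883 6.8047 12.5469 16.6719] v=[1.2031 -4.7813 1.1875 -0.8125]
Step 3: x=[2.8089 5.7876 12.6416 16.4532] v=[1.2822 -4.0684 0.3789 -0.8750]
Step 4: x=[3.0656 5.2549 12.3560 16.2580] v=[1.0269 -2.1308 -1.1423 -0.7808]
Max displacement = 2.7451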